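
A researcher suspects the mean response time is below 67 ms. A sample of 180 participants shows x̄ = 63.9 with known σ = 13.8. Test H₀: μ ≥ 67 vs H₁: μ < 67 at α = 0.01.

z = -3.014. Critical value: -2.33. Reject H₀.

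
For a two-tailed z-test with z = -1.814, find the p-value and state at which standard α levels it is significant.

p = 2·P(Z > |-1.814|) = 2·(1 - Φ(1.814)) ≈ 0.0697. Significant at α = 0.1.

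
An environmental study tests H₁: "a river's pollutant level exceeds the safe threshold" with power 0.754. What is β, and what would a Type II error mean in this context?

β = 1 - power = 1 - 0.754 = 0.246. A Type II error is failing to reject H₀ when H₀ is false (false negative) — here, failing to conclude that a river's pollutant level exceeds the safe threshold when in fact it is true. Consequence: allowing unsafe pollution to continue.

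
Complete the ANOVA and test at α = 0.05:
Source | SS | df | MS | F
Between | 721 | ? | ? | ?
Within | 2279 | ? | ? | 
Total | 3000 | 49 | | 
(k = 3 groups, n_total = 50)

df_between = 2, df_within = 47. MS_between = 360.5, MS_within = 48.49. F = 7.435, F_crit ≈ 3.195. Reject H₀.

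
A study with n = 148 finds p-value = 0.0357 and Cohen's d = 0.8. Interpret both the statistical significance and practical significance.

Statistically significant (p = 0.0357 < 0.05). Cohen's d = 0.8 indicates a large effect size. Both statistical and practical significance should be considered.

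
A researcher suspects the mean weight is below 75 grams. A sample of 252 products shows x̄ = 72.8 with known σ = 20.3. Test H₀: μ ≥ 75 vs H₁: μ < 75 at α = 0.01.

z = -1.72. Critical value: -2.33. Fail to reject H₀.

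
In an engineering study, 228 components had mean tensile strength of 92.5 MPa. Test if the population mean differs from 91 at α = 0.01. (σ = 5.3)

z = (x̄ - μ₀)/(σ/√n) = (92.5 - 91)/(5.3/√228) = 4.273. Critical value: ±2.576. Since |4.273| > 2.576, Reject H₀.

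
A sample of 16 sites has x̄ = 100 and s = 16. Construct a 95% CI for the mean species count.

CI = x̄ ± t*(s/√n) = 100 ± 2.131(16/√16) = (91.48, 108.52)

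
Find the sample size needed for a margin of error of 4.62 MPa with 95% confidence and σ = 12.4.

n = (z*σ/E)² = (1.96×12.4/4.62)² = 27.7 → n = 28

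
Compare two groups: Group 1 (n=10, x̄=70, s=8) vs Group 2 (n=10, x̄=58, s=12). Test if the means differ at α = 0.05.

Pooled sp = 10.2. t = 2.631, df = 18. Critical t = ±2.101. Reject H₀.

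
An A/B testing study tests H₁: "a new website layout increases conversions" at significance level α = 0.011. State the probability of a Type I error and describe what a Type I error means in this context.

P(Type I error) = α = 0.011. A Type I error is rejecting H₀ when H₀ is actually true (false positive) — here, concluding that a new website layout increases conversions when in fact this is not the case. Consequence: rolling out a layout that doesn't actually help — wasted engineering effort.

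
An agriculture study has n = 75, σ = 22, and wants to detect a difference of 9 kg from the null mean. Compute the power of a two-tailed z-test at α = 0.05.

SE = σ/√n = 22/√75 = 2.54. Non-centrality λ = d/SE = 9/2.54 = 3.543. Power ≈ Φ(λ - z_{α/2}) = Φ(3.543 - 1.96) = Φ(1.583) = 0.943.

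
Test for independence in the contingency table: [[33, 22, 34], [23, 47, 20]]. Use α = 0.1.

χ² = 14.468. df = 2, critical = 4.605. Reject H₀. Variables are dependent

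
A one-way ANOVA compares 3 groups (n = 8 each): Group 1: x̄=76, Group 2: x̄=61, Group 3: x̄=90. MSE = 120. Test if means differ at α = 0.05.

Grand mean = 75.67. SS_between = 3365.33, MS_between = 1682.67. F = 14.022, F_crit ≈ 3.467. Reject H₀.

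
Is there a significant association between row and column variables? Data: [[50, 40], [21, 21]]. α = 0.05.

χ² = 0.356. df = 1, critical = 3.841. Fail to reject H₀. No evidence of dependence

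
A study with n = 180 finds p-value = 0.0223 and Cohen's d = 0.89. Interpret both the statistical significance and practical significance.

Statistically significant (p = 0.0223 < 0.05). Cohen's d = 0.89 indicates a large effect size. Both statistical and practical significance should be considered.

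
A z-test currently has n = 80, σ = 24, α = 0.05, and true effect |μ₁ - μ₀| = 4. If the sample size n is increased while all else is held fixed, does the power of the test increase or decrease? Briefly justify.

Power increases: a larger n shrinks the standard error σ/√n, moving the sampling distribution under H₁ further from the critical value.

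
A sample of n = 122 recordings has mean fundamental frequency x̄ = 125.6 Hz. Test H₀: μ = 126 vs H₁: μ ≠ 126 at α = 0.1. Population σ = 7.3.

z = (x̄ - μ₀)/(σ/√n) = (125.6 - 126)/(7.3/√122) = -0.605. Critical value: ±1.645. Since |-0.605| ≤ 1.645, Fail to reject H₀.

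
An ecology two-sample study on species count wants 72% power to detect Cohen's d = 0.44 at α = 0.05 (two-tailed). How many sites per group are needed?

z_{α/2} = 1.96, z_β = Φ⁻¹(0.72) = 0.583. For small effect (d = 0.44): n per group = 2(z_{α/2} + z_β)²/d² = 2(1.96 + 0.583)²/0.44² = 66.8 → 67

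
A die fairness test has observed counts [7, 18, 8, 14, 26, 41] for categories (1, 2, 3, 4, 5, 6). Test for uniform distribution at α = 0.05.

Expected = 19 each. χ² = Σ(O-E)²/E = 43.368. df = 5, critical value = 11.07. Reject H₀.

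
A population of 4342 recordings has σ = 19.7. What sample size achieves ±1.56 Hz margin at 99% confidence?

Without FPC: n₀ = (2.576×19.7/1.56)² = 1058.218. With FPC: n = n₀N/(n₀+N-1) = 851.01 → n = 852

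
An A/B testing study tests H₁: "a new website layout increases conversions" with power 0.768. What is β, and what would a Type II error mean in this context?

β = 1 - power = 1 - 0.768 = 0.232. A Type II error is failing to reject H₀ when H₀ is false (false negative) — here, failing to conclude that a new website layout increases conversions when in fact it is true. Consequence: discarding a layout that would have improved conversions — lost revenue.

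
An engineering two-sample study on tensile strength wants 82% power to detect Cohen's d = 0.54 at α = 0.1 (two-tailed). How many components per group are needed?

z_{α/2} = 1.645, z_β = Φ⁻¹(0.82) = 0.915. For medium effect (d = 0.54): n per group = 2(z_{α/2} + z_β)²/d² = 2(1.645 + 0.915)²/0.54² = 44.9 → 45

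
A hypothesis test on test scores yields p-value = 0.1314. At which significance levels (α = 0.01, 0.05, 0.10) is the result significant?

p = 0.1314. Not significant at any of the given levels.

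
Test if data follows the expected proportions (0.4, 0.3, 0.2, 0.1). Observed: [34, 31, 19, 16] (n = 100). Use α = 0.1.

Expected: [40.0, 30.0, 20.0, 10.0]. χ² = 4.583. df = 3, critical = 6.251. Fail to reject H₀.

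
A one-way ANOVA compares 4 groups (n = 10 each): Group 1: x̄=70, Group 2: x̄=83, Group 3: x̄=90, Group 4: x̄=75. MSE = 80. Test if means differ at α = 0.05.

Grand mean = 79.5. SS_between = 2330.0, MS_between = 776.67. F = 9.708, F_crit ≈ 2.866. Reject H₀.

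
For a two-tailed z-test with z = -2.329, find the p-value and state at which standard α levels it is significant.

p = 2·P(Z > |-2.329|) = 2·(1 - Φ(2.329)) ≈ 0.0199. Significant at α = 0.1; Significant at α = 0.05.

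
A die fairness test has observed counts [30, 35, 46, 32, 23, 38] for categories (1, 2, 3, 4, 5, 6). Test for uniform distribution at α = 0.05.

Expected = 34 each. χ² = Σ(O-E)²/E = 8.882. df = 5, critical value = 11.07. Fail to reject H₀.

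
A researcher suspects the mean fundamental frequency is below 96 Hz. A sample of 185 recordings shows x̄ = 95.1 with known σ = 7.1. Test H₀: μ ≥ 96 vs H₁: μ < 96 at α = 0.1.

z = -1.724. Critical value: -1.28. Reject H₀.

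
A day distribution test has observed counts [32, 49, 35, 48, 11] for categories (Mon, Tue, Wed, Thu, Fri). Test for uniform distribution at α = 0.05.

Expected = 35 each. χ² = Σ(O-E)²/E = 27.143. df = 4, critical value = 9.488. Reject H₀.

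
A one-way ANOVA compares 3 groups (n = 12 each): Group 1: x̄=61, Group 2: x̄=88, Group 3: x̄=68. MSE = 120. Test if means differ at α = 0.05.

Grand mean = 72.33. SS_between = 4712.0, MS_between = 2356.0. F = 19.633, F_crit ≈ 3.285. Reject H₀.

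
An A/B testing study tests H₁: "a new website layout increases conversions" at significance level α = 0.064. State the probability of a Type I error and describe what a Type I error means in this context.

P(Type I error) = α = 0.064. A Type I error is rejecting H₀ when H₀ is actually true (false positive) — here, concluding that a new website layout increases conversions when in fact this is not the case. Consequence: rolling out a layout that doesn't actually help — wasted engineering effort.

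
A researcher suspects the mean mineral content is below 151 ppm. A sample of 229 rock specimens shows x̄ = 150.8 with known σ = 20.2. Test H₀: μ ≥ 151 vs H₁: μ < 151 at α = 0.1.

z = -0.15. Critical value: -1.28. Fail to reject H₀.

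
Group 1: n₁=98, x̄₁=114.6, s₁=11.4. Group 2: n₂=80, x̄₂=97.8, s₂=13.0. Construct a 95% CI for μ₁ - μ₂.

Difference = 16.8. SE = √(11.4²/98 + 13.0²/80) = 1.854. CI = (13.17, 20.43)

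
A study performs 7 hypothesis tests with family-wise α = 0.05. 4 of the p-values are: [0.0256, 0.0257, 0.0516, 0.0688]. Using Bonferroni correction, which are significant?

Bonferroni α = 0.05/7 = 0.00714. None of the given p-values are significant.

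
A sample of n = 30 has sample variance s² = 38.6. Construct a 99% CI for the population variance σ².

df = 29. χ²_{0.005} = 52.336, χ²_{0.995} = 13.121. CI for σ² = ((n-1)s²/χ²_{α/2}, (n-1)s²/χ²_{1-α/2}) = (29·38.6/52.336, 29·38.6/13.121) = (21.39, 85.31)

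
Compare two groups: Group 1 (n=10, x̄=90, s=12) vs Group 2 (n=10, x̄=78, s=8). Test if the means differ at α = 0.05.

Pooled sp = 10.2. t = 2.631, df = 18. Critical t = ±2.101. Reject H₀.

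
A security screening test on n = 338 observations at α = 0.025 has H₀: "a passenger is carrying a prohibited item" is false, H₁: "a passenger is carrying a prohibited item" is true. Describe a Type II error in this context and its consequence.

Type II error: failing to reject H₀ when it is false — concluding that a passenger is carrying a prohibited item is not supported when in fact it is. Consequence: letting a prohibited item through — security breach.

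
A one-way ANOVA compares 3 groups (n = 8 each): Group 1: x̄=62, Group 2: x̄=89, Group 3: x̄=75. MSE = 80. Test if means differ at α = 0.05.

Grand mean = 75.33. SS_between = 2917.33, MS_between = 1458.67. F = 18.233, F_crit ≈ 3.467. Reject H₀.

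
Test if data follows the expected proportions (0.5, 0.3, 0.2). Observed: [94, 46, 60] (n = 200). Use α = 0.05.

Expected: [100.0, 60.0, 40.0]. χ² = 13.627. df = 2, critical = 5.991. Reject H₀.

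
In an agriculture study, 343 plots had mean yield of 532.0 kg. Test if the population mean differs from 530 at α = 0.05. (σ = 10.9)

z = (x̄ - μ₀)/(σ/√n) = (532.0 - 530)/(10.9/√343) = 3.398. Critical value: ±1.96. Since |3.398| > 1.96, Reject H₀.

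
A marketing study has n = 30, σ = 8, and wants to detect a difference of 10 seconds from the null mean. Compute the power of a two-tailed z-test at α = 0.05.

SE = σ/√n = 8/√30 = 1.461. Non-centrality λ = d/SE = 10/1.461 = 6.847. Power ≈ Φ(λ - z_{α/2}) = Φ(6.847 - 1.96) = Φ(4.887) = 1.0.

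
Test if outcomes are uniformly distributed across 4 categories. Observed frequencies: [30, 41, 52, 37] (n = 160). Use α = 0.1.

Expected = 40 each. χ² = Σ(O-E)²/E = 6.35. df = 3, critical value = 6.251. Reject H₀.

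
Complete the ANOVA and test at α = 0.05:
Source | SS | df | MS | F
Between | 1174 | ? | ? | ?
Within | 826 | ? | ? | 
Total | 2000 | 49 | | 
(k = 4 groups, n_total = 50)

df_between = 3, df_within = 46. MS_between = 391.33, MS_within = 17.96. F = 21.793, F_crit ≈ 2.807. Reject H₀.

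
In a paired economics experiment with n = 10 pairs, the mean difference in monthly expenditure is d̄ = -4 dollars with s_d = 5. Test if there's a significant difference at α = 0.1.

t = d̄/(s_d/√n) = -4/(5/√10) = -2.53. df = 9, critical t = ±1.833. Reject H₀.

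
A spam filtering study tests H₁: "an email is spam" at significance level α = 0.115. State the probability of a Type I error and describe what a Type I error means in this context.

P(Type I error) = α = 0.115. A Type I error is rejecting H₀ when H₀ is actually true (false positive) — here, concluding that an email is spam when in fact this is not the case. Consequence: a legitimate email is sent to the spam folder and the user misses it.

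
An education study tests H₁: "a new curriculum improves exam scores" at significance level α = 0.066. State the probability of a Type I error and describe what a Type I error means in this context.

P(Type I error) = α = 0.066. A Type I error is rejecting H₀ when H₀ is actually true (false positive) — here, concluding that a new curriculum improves exam scores when in fact this is not the case. Consequence: adopting a curriculum that gives no real benefit — disruption for nothing.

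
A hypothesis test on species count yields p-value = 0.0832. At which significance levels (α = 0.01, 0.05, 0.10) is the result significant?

p = 0.0832. Significant at: α = 0.1.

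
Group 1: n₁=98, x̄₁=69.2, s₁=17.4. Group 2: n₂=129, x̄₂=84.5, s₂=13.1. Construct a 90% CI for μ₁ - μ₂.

Difference = -15.3. SE = √(17.4²/98 + 13.1²/129) = 2.102. CI = (-18.76, -11.84)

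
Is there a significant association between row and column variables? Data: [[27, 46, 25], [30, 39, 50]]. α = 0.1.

χ² = 7.102. df = 2, critical = 4.605. Reject H₀. Variables are dependent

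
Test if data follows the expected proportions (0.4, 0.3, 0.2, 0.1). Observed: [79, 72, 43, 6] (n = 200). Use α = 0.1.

Expected: [80.0, 60.0, 40.0, 20.0]. χ² = 12.438. df = 3, critical = 6.251. Reject H₀.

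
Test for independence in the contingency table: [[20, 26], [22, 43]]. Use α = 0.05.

χ² = 1.063. df = 1, critical = 3.841. Fail to reject H₀. No evidence of dependence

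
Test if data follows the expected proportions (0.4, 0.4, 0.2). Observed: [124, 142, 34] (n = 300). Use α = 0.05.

Expected: [120.0, 120.0, 60.0]. χ² = 15.433. df = 2, critical = 5.991. Reject H₀.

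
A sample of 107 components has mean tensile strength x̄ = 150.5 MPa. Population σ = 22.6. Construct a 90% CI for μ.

CI = x̄ ± z*(σ/√n) = 150.5 ± 1.645(22.6/√107) = 150.5 ± 3.59 = (146.91, 154.09)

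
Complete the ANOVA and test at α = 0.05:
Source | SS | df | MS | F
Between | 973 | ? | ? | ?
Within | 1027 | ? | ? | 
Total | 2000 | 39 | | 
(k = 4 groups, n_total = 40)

df_between = 3, df_within = 36. MS_between = 324.33, MS_within = 28.53. F = 11.369, F_crit ≈ 2.866. Reject H₀.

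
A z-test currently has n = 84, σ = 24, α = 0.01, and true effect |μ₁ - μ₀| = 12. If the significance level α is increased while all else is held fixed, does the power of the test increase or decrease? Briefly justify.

Power increases: a larger α lowers the critical value, so more of the H₁ sampling distribution falls in the rejection region.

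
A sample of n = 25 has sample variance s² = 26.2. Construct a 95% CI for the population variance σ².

df = 24. χ²_{0.025} = 39.364, χ²_{0.975} = 12.401. CI for σ² = ((n-1)s²/χ²_{α/2}, (n-1)s²/χ²_{1-α/2}) = (24·26.2/39.364, 24·26.2/12.401) = (15.97, 50.71)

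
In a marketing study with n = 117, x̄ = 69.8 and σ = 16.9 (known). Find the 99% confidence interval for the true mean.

CI = x̄ ± z*(σ/√n) = 69.8 ± 2.576(16.9/√117) = 69.8 ± 4.02 = (65.78, 73.82)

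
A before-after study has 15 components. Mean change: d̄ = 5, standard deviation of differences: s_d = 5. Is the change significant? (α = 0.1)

t = d̄/(s_d/√n) = 5/(5/√15) = 3.873. df = 14, critical t = ±1.761. Reject H₀.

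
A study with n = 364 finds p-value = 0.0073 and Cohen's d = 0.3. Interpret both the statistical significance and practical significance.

Statistically significant (p = 0.0073 < 0.05). Cohen's d = 0.3 indicates a small effect size. Both statistical and practical significance should be considered.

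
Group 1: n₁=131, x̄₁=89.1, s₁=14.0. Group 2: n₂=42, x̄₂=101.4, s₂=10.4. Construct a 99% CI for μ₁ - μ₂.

Difference = -12.3. SE = √(14.0²/131 + 10.4²/42) = 2.018. CI = (-17.5, -7.1)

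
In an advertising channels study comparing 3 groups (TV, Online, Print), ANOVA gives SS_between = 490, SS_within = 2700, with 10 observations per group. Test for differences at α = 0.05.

df_between = 2, df_within = 27. F = MS_between/MS_within = 245.0/100.0 = 2.45. F_crit ≈ 3.354. Fail to reject H₀.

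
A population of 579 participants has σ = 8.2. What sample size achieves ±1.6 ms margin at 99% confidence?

Without FPC: n₀ = (2.576×8.2/1.6)² = 174.293. With FPC: n = n₀N/(n₀+N-1) = 134.1 → n = 135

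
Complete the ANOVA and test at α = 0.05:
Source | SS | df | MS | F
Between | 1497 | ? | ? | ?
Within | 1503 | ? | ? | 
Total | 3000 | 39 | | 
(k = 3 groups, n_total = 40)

df_between = 2, df_within = 37. MS_between = 748.5, MS_within = 40.62. F = 18.426, F_crit ≈ 3.252. Reject H₀.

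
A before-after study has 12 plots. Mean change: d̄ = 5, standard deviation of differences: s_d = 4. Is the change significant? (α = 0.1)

t = d̄/(s_d/√n) = 5/(4/√12) = 4.33. df = 11, critical t = ±1.796. Reject H₀.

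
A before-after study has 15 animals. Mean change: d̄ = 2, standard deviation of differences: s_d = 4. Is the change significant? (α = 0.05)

t = d̄/(s_d/√n) = 2/(4/√15) = 1.936. df = 14, critical t = ±2.145. Fail to reject H₀.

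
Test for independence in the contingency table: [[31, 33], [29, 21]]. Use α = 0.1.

χ² = 1.03. df = 1, critical = 2.706. Fail to reject H₀. No evidence of dependence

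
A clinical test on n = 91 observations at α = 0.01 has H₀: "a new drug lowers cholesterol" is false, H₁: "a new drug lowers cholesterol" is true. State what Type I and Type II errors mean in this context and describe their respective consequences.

Type I (false positive): concluding that a new drug lowers cholesterol when it is not — approving an ineffective drug — patients take a useless medication and may skip effective alternatives. Type II (false negative): failing to conclude that a new drug lowers cholesterol when it is — shelving an effective drug — patients miss out on a treatment that would have helped. Which is costlier depends on domain priorities and is a judgement call rather than a statistical fact.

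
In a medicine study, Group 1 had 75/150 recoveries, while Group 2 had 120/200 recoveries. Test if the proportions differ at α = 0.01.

p̂₁ = 0.5, p̂₂ = 0.6, pooled p̂ = 0.557. z = -1.864. Critical: ±2.576. Fail to reject H₀.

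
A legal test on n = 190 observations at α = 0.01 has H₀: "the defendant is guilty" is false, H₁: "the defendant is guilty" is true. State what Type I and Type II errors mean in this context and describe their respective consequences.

Type I (false positive): concluding that the defendant is guilty when it is not — convicting an innocent person. Type II (false negative): failing to conclude that the defendant is guilty when it is — acquitting a guilty person. Which is costlier depends on domain priorities and is a judgement call rather than a statistical fact.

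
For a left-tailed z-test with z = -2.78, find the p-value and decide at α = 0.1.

p = P(Z < -2.78) = Φ(-2.78) ≈ 0.0027. Since p < 0.1, reject H₀ (significant) at α = 0.1.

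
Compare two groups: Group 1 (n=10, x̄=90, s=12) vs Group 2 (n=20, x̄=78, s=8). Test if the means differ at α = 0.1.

Pooled sp = 9.47. t = 3.271, df = 28. Critical t = ±1.701. Reject H₀.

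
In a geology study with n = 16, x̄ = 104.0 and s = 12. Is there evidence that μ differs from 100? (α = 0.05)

t = (x̄ - μ₀)/(s/√n) = (104.0 - 100)/(12/√16) = 1.333. df = 15, critical t = ±2.131. Fail to reject H₀.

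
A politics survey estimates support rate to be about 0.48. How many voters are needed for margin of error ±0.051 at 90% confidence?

n = z²p(1-p)/E² = 1.645²×0.48×0.52/0.051² = 259.7 → n = 260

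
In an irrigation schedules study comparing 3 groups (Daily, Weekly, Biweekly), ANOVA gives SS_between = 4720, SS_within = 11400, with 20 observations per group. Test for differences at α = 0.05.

df_between = 2, df_within = 57. F = MS_between/MS_within = 2360.0/200.0 = 11.8. F_crit ≈ 3.159. Reject H₀. At least one mean differs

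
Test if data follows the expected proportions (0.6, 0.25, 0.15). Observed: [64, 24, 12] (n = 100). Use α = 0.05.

Expected: [60.0, 25.0, 15.0]. χ² = 0.907. df = 2, critical = 5.991. Fail to reject H₀.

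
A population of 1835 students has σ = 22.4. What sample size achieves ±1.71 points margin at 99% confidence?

Without FPC: n₀ = (2.576×22.4/1.71)² = 1138.664. With FPC: n = n₀N/(n₀+N-1) = 702.9 → n = 703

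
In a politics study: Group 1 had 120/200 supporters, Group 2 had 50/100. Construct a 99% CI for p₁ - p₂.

p̂₁ = 0.6, p̂₂ = 0.5. Difference = 0.1. CI = (-0.057, 0.257)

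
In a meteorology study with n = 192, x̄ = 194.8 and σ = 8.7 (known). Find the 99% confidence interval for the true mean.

CI = x̄ ± z*(σ/√n) = 194.8 ± 2.576(8.7/√192) = 194.8 ± 1.62 = (193.18, 196.42)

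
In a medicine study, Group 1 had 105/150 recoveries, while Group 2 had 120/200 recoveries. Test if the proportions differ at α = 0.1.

p̂₁ = 0.7, p̂₂ = 0.6, pooled p̂ = 0.643. z = 1.932. Critical: ±1.645. Reject H₀.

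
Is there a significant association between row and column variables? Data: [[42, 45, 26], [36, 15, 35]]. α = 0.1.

χ² = 13.372. df = 2, critical = 4.605. Reject H₀. Variables are dependent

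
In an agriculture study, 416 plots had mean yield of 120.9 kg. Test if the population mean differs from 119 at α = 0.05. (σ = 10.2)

z = (x̄ - μ₀)/(σ/√n) = (120.9 - 119)/(10.2/√416) = 3.799. Critical value: ±1.96. Since |3.799| > 1.96, Reject H₀.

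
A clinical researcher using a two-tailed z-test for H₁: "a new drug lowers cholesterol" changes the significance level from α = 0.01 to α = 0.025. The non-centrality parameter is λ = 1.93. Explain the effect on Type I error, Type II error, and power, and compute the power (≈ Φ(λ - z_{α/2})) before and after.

Increasing α from 0.01 to 0.025:
• Type I error rate increases (α is the Type I rate by definition).
• Critical value moves from z_{α/2} = 2.576 to 2.241, so power = Φ(λ - z_{α/2}) goes from Φ(1.93 - 2.576) = 0.259 to Φ(1.93 - 2.241) = 0.378.
• Type II error rate β = 1 - power therefore decreases (0.741 → 0.622).
Appropriate when false negatives are costly — here, shelving an effective drug — patients miss out on a treatment that would have helped.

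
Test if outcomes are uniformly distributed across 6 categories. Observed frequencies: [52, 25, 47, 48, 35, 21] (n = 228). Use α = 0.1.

Expected = 38 each. χ² = Σ(O-E)²/E = 22.211. df = 5, critical value = 9.236. Reject H₀.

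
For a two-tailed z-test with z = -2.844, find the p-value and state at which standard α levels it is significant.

p = 2·P(Z > |-2.844|) = 2·(1 - Φ(2.844)) ≈ 0.0045. Significant at α = 0.1; Significant at α = 0.05; Significant at α = 0.01.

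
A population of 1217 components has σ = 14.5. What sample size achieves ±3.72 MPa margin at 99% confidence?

Without FPC: n₀ = (2.576×14.5/3.72)² = 100.819. With FPC: n = n₀N/(n₀+N-1) = 93.2 → n = 94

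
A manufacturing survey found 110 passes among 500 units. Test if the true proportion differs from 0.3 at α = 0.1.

p̂ = 0.22, p₀ = 0.3. z = (p̂ - p₀)/√(p₀(1-p₀)/n) = -3.904. Critical: ±1.645. Reject H₀.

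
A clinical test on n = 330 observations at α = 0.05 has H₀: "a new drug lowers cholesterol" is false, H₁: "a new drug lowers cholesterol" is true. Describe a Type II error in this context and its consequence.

Type II error: failing to reject H₀ when it is false — concluding that a new drug lowers cholesterol is not supported when in fact it is. Consequence: shelving an effective drug — patients miss out on a treatment that would have helped.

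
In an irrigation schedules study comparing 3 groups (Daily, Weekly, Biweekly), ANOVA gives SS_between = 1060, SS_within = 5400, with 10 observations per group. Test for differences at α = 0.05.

df_between = 2, df_within = 27. F = MS_between/MS_within = 530.0/200.0 = 2.65. F_crit ≈ 3.354. Fail to reject H₀.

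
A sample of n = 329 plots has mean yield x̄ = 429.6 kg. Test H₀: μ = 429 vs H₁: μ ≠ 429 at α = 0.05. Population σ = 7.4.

z = (x̄ - μ₀)/(σ/√n) = (429.6 - 429)/(7.4/√329) = 1.471. Critical value: ±1.96. Since |1.471| ≤ 1.96, Fail to reject H₀.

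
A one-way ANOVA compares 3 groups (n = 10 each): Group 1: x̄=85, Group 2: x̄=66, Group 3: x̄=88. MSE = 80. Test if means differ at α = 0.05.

Grand mean = 79.67. SS_between = 2846.67, MS_between = 1423.33. F = 17.792, F_crit ≈ 3.354. Reject H₀.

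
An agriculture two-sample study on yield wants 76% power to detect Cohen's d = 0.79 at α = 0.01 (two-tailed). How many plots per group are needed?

z_{α/2} = 2.576, z_β = Φ⁻¹(0.76) = 0.706. For medium effect (d = 0.79): n per group = 2(z_{α/2} + z_β)²/d² = 2(2.576 + 0.706)²/0.79² = 34.5 → 35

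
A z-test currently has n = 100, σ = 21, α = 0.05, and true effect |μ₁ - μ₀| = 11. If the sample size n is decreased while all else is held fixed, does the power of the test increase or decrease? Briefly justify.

Power decreases: a smaller n inflates the standard error σ/√n, pulling the sampling distribution under H₁ back toward the critical value.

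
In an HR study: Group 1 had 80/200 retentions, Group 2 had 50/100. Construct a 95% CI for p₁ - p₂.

p̂₁ = 0.4, p̂₂ = 0.5. Difference = -0.1. CI = (-0.219, 0.019)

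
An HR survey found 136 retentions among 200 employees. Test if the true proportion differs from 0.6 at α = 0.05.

p̂ = 0.68, p₀ = 0.6. z = (p̂ - p₀)/√(p₀(1-p₀)/n) = 2.309. Critical: ±1.96. Reject H₀.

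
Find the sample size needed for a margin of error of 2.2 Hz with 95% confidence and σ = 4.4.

n = (z*σ/E)² = (1.96×4.4/2.2)² = 15.4 → n = 16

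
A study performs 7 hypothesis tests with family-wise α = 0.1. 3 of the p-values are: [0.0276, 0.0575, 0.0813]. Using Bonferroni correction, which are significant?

Bonferroni α = 0.1/7 = 0.01429. None of the given p-values are significant.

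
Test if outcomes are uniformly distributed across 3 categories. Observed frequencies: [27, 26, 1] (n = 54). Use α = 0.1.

Expected = 18 each. χ² = Σ(O-E)²/E = 24.111. df = 2, critical value = 4.605. Reject H₀.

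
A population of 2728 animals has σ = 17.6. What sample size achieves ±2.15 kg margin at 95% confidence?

Without FPC: n₀ = (1.96×17.6/2.15)² = 257.431. With FPC: n = n₀N/(n₀+N-1) = 235.3 → n = 236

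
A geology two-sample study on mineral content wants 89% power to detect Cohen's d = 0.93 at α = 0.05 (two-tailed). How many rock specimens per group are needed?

z_{α/2} = 1.96, z_β = Φ⁻¹(0.89) = 1.227. For large effect (d = 0.93): n per group = 2(z_{α/2} + z_β)²/d² = 2(1.96 + 1.227)²/0.93² = 23.5 → 24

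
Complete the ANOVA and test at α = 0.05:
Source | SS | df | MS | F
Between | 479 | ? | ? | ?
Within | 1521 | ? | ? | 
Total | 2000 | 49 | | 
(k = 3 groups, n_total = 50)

df_between = 2, df_within = 47. MS_between = 239.5, MS_within = 32.36. F = 7.401, F_crit ≈ 3.195. Reject H₀.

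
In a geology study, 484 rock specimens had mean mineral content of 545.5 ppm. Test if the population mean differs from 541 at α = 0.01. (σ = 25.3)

z = (x̄ - μ₀)/(σ/√n) = (545.5 - 541)/(25.3/√484) = 3.913. Critical value: ±2.576. Since |3.913| > 2.576, Reject H₀.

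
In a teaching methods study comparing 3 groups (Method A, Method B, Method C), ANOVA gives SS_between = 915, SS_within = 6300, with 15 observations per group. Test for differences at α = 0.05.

df_between = 2, df_within = 42. F = MS_between/MS_within = 457.5/150.0 = 3.05. F_crit ≈ 3.22. Fail to reject H₀.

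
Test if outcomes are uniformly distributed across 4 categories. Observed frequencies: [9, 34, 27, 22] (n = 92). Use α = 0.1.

Expected = 23 each. χ² = Σ(O-E)²/E = 14.522. df = 3, critical value = 6.251. Reject H₀.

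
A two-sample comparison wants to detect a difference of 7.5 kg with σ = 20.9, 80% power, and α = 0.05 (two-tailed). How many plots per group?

n per group = 2(z_α/2 + z_β)²σ²/d² = 2×(1.96 + 0.84)²×20.9²/7.5² = 121.8 → n = 122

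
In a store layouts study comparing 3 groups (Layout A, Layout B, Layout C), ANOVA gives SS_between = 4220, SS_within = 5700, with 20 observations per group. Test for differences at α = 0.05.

df_between = 2, df_within = 57. F = MS_between/MS_within = 2110.0/100.0 = 21.1. F_crit ≈ 3.159. Reject H₀. At least one mean differs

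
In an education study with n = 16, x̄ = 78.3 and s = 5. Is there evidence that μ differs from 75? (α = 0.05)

t = (x̄ - μ₀)/(s/√n) = (78.3 - 75)/(5/√16) = 2.64. df = 15, critical t = ±2.131. Reject H₀.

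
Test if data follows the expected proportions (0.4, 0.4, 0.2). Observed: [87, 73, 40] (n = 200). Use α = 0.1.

Expected: [80.0, 80.0, 40.0]. χ² = 1.225. df = 2, critical = 4.605. Fail to reject H₀.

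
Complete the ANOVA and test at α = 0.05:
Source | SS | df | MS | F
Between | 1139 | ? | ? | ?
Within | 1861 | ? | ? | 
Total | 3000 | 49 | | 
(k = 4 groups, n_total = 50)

df_between = 3, df_within = 46. MS_between = 379.67, MS_within = 40.46. F = 9.385, F_crit ≈ 2.807. Reject H₀.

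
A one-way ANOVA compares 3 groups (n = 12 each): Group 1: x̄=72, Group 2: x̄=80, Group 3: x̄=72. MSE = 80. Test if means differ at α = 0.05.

Grand mean = 74.67. SS_between = 512.0, MS_between = 256.0. F = 3.2, F_crit ≈ 3.285. Fail to reject H₀.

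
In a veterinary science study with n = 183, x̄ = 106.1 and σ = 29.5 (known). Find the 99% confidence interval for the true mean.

CI = x̄ ± z*(σ/√n) = 106.1 ± 2.576(29.5/√183) = 106.1 ± 5.62 = (100.48, 111.72)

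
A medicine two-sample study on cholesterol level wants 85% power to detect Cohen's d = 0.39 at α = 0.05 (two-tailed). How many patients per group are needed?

z_{α/2} = 1.96, z_β = Φ⁻¹(0.85) = 1.036. For small effect (d = 0.39): n per group = 2(z_{α/2} + z_β)²/d² = 2(1.96 + 1.036)²/0.39² = 118.03 → 119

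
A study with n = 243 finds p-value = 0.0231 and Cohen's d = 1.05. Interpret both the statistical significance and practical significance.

Statistically significant (p = 0.0231 < 0.05). Cohen's d = 1.05 indicates a large effect size. Both statistical and practical significance should be considered.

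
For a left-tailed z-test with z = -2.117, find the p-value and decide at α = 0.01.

p = P(Z < -2.117) = Φ(-2.117) ≈ 0.0171. Since p ≥ 0.01, fail to reject H₀ (not significant) at α = 0.01.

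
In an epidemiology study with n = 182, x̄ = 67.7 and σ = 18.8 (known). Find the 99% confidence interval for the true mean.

CI = x̄ ± z*(σ/√n) = 67.7 ± 2.576(18.8/√182) = 67.7 ± 3.59 = (64.11, 71.29)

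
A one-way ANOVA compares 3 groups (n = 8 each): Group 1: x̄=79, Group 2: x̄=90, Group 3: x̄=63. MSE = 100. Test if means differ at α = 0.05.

Grand mean = 77.33. SS_between = 2949.33, MS_between = 1474.67. F = 14.747, F_crit ≈ 3.467. Reject H₀.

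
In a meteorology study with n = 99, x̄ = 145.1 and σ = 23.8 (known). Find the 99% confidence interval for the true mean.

CI = x̄ ± z*(σ/√n) = 145.1 ± 2.576(23.8/√99) = 145.1 ± 6.16 = (138.94, 151.26)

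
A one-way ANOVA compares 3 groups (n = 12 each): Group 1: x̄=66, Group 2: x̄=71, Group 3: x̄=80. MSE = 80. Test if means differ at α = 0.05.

Grand mean = 72.33. SS_between = 1208.0, MS_between = 604.0. F = 7.55, F_crit ≈ 3.285. Reject H₀.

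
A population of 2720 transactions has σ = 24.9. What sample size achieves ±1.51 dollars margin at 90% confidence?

Without FPC: n₀ = (1.645×24.9/1.51)² = 735.828. With FPC: n = n₀N/(n₀+N-1) = 579.3 → n = 580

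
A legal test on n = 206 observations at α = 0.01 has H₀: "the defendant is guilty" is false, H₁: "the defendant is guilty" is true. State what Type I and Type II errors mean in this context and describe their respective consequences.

Type I (false positive): concluding that the defendant is guilty when it is not — convicting an innocent person. Type II (false negative): failing to conclude that the defendant is guilty when it is — acquitting a guilty person. Which is costlier depends on domain priorities and is a judgement call rather than a statistical fact.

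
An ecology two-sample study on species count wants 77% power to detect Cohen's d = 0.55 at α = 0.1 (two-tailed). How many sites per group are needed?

z_{α/2} = 1.645, z_β = Φ⁻¹(0.77) = 0.739. For medium effect (d = 0.55): n per group = 2(z_{α/2} + z_β)²/d² = 2(1.645 + 0.739)²/0.55² = 37.6 → 38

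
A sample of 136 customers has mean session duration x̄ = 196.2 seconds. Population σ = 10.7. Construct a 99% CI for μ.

CI = x̄ ± z*(σ/√n) = 196.2 ± 2.576(10.7/√136) = 196.2 ± 2.36 = (193.84, 198.56)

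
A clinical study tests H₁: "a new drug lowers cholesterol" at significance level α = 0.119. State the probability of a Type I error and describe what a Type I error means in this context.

P(Type I error) = α = 0.119. A Type I error is rejecting H₀ when H₀ is actually true (false positive) — here, concluding that a new drug lowers cholesterol when in fact this is not the case. Consequence: approving an ineffective drug — patients take a useless medication and may skip effective alternatives.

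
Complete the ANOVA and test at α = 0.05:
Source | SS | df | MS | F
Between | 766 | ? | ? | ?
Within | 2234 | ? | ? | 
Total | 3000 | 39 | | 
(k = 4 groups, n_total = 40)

df_between = 3, df_within = 36. MS_between = 255.33, MS_within = 62.06. F = 4.115, F_crit ≈ 2.866. Reject H₀.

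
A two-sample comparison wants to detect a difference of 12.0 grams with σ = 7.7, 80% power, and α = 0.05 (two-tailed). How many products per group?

n per group = 2(z_α/2 + z_β)²σ²/d² = 2×(1.96 + 0.84)²×7.7²/12.0² = 6.5 → n = 7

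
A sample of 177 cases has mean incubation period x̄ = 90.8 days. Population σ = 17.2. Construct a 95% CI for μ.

CI = x̄ ± z*(σ/√n) = 90.8 ± 1.96(17.2/√177) = 90.8 ± 2.53 = (88.27, 93.33)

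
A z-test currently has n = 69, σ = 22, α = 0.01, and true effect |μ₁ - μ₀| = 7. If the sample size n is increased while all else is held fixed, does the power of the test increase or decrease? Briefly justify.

Power increases: a larger n shrinks the standard error σ/√n, moving the sampling distribution under H₁ further from the critical value.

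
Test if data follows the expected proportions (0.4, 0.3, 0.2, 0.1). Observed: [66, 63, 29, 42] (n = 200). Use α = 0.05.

Expected: [80.0, 60.0, 40.0, 20.0]. χ² = 29.825. df = 3, critical = 7.815. Reject H₀.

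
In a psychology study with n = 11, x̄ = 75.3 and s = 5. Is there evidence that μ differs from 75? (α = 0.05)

t = (x̄ - μ₀)/(s/√n) = (75.3 - 75)/(5/√11) = 0.199. df = 10, critical t = ±2.228. Fail to reject H₀.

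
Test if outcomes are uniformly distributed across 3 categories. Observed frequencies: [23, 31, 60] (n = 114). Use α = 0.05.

Expected = 38 each. χ² = Σ(O-E)²/E = 19.947. df = 2, critical value = 5.991. Reject H₀.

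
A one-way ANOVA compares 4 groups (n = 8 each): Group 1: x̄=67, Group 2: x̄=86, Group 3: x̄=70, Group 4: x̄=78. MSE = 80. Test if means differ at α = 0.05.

Grand mean = 75.25. SS_between = 1750.0, MS_between = 583.33. F = 7.292, F_crit ≈ 2.947. Reject H₀.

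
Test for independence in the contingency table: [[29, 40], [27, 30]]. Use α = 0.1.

χ² = 0.36. df = 1, critical = 2.706. Fail to reject H₀. No evidence of dependence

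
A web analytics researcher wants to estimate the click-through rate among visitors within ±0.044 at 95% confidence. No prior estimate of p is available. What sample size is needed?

Conservative approach: use p = 0.5 (maximizes p(1-p) = 0.25). n = z²(0.25)/E² = 1.96²×0.25/0.044² = 496.1 → n = 497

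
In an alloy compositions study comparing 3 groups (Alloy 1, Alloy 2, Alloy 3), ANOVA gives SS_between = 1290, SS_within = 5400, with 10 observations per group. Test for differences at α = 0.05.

df_between = 2, df_within = 27. F = MS_between/MS_within = 645.0/200.0 = 3.225. F_crit ≈ 3.354. Fail to reject H₀.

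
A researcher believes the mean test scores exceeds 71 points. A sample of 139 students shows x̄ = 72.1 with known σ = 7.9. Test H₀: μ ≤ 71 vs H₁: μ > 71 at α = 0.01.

z = 1.642. Critical value: 2.33. Fail to reject H₀.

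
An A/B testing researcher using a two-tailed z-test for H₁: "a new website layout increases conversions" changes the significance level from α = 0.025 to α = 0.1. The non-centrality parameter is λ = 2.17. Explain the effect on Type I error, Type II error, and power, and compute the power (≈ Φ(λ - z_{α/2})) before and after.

Increasing α from 0.025 to 0.1:
• Type I error rate increases (α is the Type I rate by definition).
• Critical value moves from z_{α/2} = 2.241 to 1.645, so power = Φ(λ - z_{α/2}) goes from Φ(2.17 - 2.241) = 0.472 to Φ(2.17 - 1.645) = 0.7.
• Type II error rate β = 1 - power therefore decreases (0.528 → 0.3).
Appropriate when false negatives are costly — here, discarding a layout that would have improved conversions — lost revenue.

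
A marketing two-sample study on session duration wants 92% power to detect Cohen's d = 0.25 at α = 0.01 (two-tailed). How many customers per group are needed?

z_{α/2} = 2.576, z_β = Φ⁻¹(0.92) = 1.405. For small effect (d = 0.25): n per group = 2(z_{α/2} + z_β)²/d² = 2(2.576 + 1.405)²/0.25² = 507.1 → 508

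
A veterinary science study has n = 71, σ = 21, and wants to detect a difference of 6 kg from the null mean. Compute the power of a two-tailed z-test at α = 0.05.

SE = σ/√n = 21/√71 = 2.492. Non-centrality λ = d/SE = 6/2.492 = 2.407. Power ≈ Φ(λ - z_{α/2}) = Φ(2.407 - 1.96) = Φ(0.447) = 0.673.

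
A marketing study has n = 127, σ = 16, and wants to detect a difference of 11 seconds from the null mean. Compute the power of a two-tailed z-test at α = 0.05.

SE = σ/√n = 16/√127 = 1.42. Non-centrality λ = d/SE = 11/1.42 = 7.748. Power ≈ Φ(λ - z_{α/2}) = Φ(7.748 - 1.96) = Φ(5.788) = 1.0.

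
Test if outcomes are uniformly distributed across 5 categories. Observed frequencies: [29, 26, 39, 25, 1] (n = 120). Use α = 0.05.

Expected = 24 each. χ² = Σ(O-E)²/E = 32.667. df = 4, critical value = 9.488. Reject H₀.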